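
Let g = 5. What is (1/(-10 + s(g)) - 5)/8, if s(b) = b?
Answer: -13/20 ≈ -0.65000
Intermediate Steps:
(1/(-10 + s(g)) - 5)/8 = (1/(-10 + 5) - 5)/8 = (1/(-5) - 5)*(1/8) = (-1/5 - 5)*(1/8) = -26/5*1/8 = -13/20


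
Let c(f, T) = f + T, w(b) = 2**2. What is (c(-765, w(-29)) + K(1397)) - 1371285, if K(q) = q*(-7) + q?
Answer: -1380428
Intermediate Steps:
w(b) = 4
c(f, T) = T + f
K(q) = -6*q (K(q) = -7*q + q = -6*q)
(c(-765, w(-29)) + K(1397)) - 1371285 = ((4 - 765) - 6*1397) - 1371285 = (-761 - 8382) - 1371285 = -9143 - 1371285 = -1380428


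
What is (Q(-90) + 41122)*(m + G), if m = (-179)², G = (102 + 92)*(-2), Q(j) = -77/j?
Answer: 13016617469/10 ≈ 1.3017e+9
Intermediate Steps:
G = -388 (G = 194*(-2) = -388)
m = 32041
(Q(-90) + 41122)*(m + G) = (-77/(-90) + 41122)*(32041 - 388) = (-77*(-1/90) + 41122)*31653 = (77/90 + 41122)*31653 = (3701057/90)*31653 = 13016617469/10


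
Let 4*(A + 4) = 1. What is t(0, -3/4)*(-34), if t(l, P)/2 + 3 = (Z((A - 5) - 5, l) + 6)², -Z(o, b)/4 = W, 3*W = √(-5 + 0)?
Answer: -14756/9 + 1088*I*√5 ≈ -1639.6 + 2432.8*I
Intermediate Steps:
A = -15/4 (A = -4 + (¼)*1 = -4 + ¼ = -15/4 ≈ -3.7500)
W = I*√5/3 (W = √(-5 + 0)/3 = √(-5)/3 = (I*√5)/3 = I*√5/3 ≈ 0.74536*I)
Z(o, b) = -4*I*√5/3
t(l, P) = -6 + 2*(6 - 4*I*√5/3)² (t(l, P) = -6 + 2*(-4*I*√5/3 + 6)² = -6 + 2*(6 - 4*I*√5/3)²)
t(0, -3/4)*(-34) = (434/9 - 32*I*√5)*(-34) = -14756/9 + 1088*I*√5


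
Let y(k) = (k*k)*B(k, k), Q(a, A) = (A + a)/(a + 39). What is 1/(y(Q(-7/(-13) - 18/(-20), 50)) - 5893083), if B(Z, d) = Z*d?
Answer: -763751204330401/4500847238951128907322 ≈ -1.6969e-7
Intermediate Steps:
Q(a, A) = (A + a)/(39 + a)
y(k) = k⁴ (y(k) = (k*k)*(k*k) = k²*k² = k⁴)
1/(y(Q(-7/(-13) - 18/(-20), 50)) - 5893083) = 1/(((50 + (-7/(-13) - 18/(-20)))/(39 + (-7/(-13) - 18/(-20))))⁴ - 5893083) = 1/(((50 + (-7*(-1/13) - 18*(-1/20)))/(39 + (-7*(-1/13) - 18*(-1/20))))⁴ - 5893083) = 1/(((50 + (7/13 + 9/10))/(39 + (7/13 + 9/10)))⁴ - 5893083) = 1/(((50 + 187/130)/(39 + 187/130))⁴ - 5893083) = 1/(((6687/130)/(5257/130))⁴ - 5893083) = 1/(((130/5257)*(6687/130))⁴ - 5893083) = 1/((6687/5257)⁴ - 5893083) = 1/(1999517883608961/763751204330401 - 5893083) = 1/(-4500847238951128907322/763751204330401) = -763751204330401/4500847238951128907322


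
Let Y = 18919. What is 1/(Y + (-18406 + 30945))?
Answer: 1/31458 ≈ 3.1788e-5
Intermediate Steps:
1/(Y + (-18406 + 30945)) = 1/(18919 + (-18406 + 30945)) = 1/(18919 + 12539) = 1/31458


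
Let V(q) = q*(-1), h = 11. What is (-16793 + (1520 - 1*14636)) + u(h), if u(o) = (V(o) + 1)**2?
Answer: -29809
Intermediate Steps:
V(q) = -q
u(o) = (1 - o)**2 (u(o) = (-o + 1)**2 = (1 - o)**2)
(-16793 + (1520 - 1*14636)) + u(h) = (-16793 + (1520 - 1*14636)) + (-1 + 11)**2 = (-16793 + (1520 - 14636)) + 10**2 = (-16793 - 13116) + 100 = -29909 + 100 = -29809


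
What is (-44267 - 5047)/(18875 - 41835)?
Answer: 24657/11480 ≈ 2.1478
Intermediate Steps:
(-44267 - 5047)/(18875 - 41835) = -49314/(-22960) = -49314*(-1/22960) = 24657/11480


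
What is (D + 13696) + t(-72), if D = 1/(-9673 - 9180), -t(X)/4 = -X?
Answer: 252781023/18853 ≈ 13408.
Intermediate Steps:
t(X) = 4*X (t(X) = -(-4)*X = 4*X)
D = -1/18853 (D = 1/(-18853) = -1/18853 ≈ -5.3042e-5)
(D + 13696) + t(-72) = (-1/18853 + 13696) + 4*(-72) = 258210687/18853 - 288 = 252781023/18853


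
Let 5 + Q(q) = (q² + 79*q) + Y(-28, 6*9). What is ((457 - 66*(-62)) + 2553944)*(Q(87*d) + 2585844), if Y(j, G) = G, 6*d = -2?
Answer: 6612279324399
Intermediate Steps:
d = -⅓ (d = (⅙)*(-2) = -⅓ ≈ -0.33333)
Q(q) = 49 + q² + 79*q (Q(q) = -5 + ((q² + 79*q) + 6*9) = -5 + ((q² + 79*q) + 54) = -5 + (54 + q² + 79*q) = 49 + q² + 79*q)
((457 - 66*(-62)) + 2553944)*(Q(87*d) + 2585844) = ((457 - 66*(-62)) + 2553944)*((49 + (87*(-⅓))² + 79*(87*(-⅓))) + 2585844) = ((457 + 4092) + 2553944)*((49 + (-29)² + 79*(-29)) + 2585844) = (4549 + 2553944)*((49 + 841 - 2291) + 2585844) = 2558493*(-1401 + 2585844) = 2558493*2584443 = 6612279324399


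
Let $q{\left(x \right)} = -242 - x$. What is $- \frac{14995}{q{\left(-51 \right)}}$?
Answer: $\frac{14995}{191} \approx 78.508$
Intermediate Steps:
$- \frac{14995}{q{\left(-51 \right)}} = - \frac{14995}{-242 - -51} = - \frac{14995}{-242 + 51} = - \frac{14995}{-191} = \left(-14995\right) \left(- \frac{1}{191}\right) = \frac{14995}{191}$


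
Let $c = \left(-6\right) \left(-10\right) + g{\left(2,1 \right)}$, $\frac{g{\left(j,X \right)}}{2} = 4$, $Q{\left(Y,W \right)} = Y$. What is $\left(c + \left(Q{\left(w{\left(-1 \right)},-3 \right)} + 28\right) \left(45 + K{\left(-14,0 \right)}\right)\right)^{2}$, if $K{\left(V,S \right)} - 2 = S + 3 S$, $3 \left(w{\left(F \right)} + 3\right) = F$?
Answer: $\frac{13557124}{9} \approx 1.5063 \cdot 10^{6}$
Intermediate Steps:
$w{\left(F \right)} = -3 + \frac{F}{3}$
$g{\left(j,X \right)} = 8$ ($g{\left(j,X \right)} = 2 \cdot 4 = 8$)
$K{\left(V,S \right)} = 2 + 4 S$ ($K{\left(V,S \right)} = 2 + \left(S + 3 S\right) = 2 + 4 S$)
$c = 68$ ($c = \left(-6\right) \left(-10\right) + 8 = 60 + 8 = 68$)
$\left(c + \left(Q{\left(w{\left(-1 \right)},-3 \right)} + 28\right) \left(45 + K{\left(-14,0 \right)}\right)\right)^{2} = \left(68 + \left(\left(-3 + \frac{1}{3} \left(-1\right)\right) + 28\right) \left(45 + \left(2 + 4 \cdot 0\right)\right)\right)^{2} = \left(68 + \left(\left(-3 - \frac{1}{3}\right) + 28\right) \left(45 + \left(2 + 0\right)\right)\right)^{2} = \left(68 + \left(- \frac{10}{3} + 28\right) \left(45 + 2\right)\right)^{2} = \left(68 + \frac{74}{3} \cdot 47\right)^{2} = \left(68 + \frac{3478}{3}\right)^{2} = \left(\frac{3682}{3}\right)^{2} = \frac{13557124}{9}$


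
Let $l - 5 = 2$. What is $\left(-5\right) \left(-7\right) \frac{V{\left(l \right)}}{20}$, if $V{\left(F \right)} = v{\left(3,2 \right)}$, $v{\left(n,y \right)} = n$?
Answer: $\frac{21}{4} \approx 5.25$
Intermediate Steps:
$l = 7$ ($l = 5 + 2 = 7$)
$V{\left(F \right)} = 3$
$\left(-5\right) \left(-7\right) \frac{V{\left(l \right)}}{20} = \left(-5\right) \left(-7\right) \frac{3}{20} = 35 \cdot 3 \cdot \frac{1}{20} = 35 \cdot \frac{3}{20} = \frac{21}{4}$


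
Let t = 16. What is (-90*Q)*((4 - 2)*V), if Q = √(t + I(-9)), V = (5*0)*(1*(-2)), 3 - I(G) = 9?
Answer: 0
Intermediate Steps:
I(G) = -6 (I(G) = 3 - 1*9 = 3 - 9 = -6)
V = 0 (V = 0*(-2) = 0)
Q = √10 (Q = √(16 - 6) = √10 ≈ 3.1623)
(-90*Q)*((4 - 2)*V) = (-90*√10)*((4 - 2)*0) = (-90*√10)*(2*0) = -90*√10*0 = 0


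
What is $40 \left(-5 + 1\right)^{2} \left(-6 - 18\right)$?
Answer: $-15360$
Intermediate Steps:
$40 \left(-5 + 1\right)^{2} \left(-6 - 18\right) = 40 \left(-4\right)^{2} \left(-24\right) = 40 \cdot 16 \left(-24\right) = 640 \left(-24\right) = -15360$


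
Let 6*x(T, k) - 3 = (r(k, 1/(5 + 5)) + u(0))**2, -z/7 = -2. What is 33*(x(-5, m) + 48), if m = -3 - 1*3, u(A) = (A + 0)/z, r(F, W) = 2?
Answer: 3245/2 ≈ 1622.5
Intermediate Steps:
z = 14 (z = -7*(-2) = 14)
u(A) = A/14 (u(A) = (A + 0)/14 = A*(1/14) = A/14)
m = -6 (m = -3 - 3 = -6)
x(T, k) = 7/6 (x(T, k) = 1/2 + (2 + (1/14)*0)**2/6 = 1/2 + (2 + 0)**2/6 = 1/2 + (1/6)*2**2 = 1/2 + (1/6)*4 = 1/2 + 2/3 = 7/6)
33*(x(-5, m) + 48) = 33*(7/6 + 48) = 33*(295/6) = 3245/2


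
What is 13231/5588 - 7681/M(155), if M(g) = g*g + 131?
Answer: 1572083/766953 ≈ 2.0498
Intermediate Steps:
M(g) = 131 + g² (M(g) = g² + 131 = 131 + g²)
13231/5588 - 7681/M(155) = 13231/5588 - 7681/(131 + 155²) = 13231*(1/5588) - 7681/(131 + 24025) = 13231/5588 - 7681/24156 = 1572083/766953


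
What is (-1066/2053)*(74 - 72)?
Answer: -2132/2053 ≈ -1.0385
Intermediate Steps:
(-1066/2053)*(74 - 72) = -1066*1/2053*2 = -1066/2053*2 = -2132/2053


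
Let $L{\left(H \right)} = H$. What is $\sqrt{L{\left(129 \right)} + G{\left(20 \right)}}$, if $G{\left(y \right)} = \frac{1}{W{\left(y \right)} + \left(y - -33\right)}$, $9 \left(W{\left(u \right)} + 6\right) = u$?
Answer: $\frac{2 \sqrt{6330027}}{443} \approx 11.359$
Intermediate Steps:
$W{\left(u \right)} = -6 + \frac{u}{9}$
$G{\left(y \right)} = \frac{1}{27 + \frac{10 y}{9}}$ ($G{\left(y \right)} = \frac{1}{\left(-6 + \frac{y}{9}\right) + \left(y - -33\right)} = \frac{1}{\left(-6 + \frac{y}{9}\right) + \left(y + 33\right)} = \frac{1}{\left(-6 + \frac{y}{9}\right) + \left(33 + y\right)} = \frac{1}{27 + \frac{10 y}{9}}$)
$\sqrt{L{\left(129 \right)} + G{\left(20 \right)}} = \sqrt{129 + \frac{9}{243 + 10 \cdot 20}} = \sqrt{129 + \frac{9}{243 + 200}} = \sqrt{129 + \frac{9}{443}} = \sqrt{\frac{57156}{443}} = \frac{2 \sqrt{6330027}}{443}$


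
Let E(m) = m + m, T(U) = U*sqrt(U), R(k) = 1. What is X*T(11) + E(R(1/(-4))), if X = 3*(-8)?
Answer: 2 - 264*sqrt(11) ≈ -873.59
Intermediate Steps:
T(U) = U**(3/2)
E(m) = 2*m
X = -24
X*T(11) + E(R(1/(-4))) = -264*sqrt(11) + 2*1 = -264*sqrt(11) + 2 = 2 - 264*sqrt(11)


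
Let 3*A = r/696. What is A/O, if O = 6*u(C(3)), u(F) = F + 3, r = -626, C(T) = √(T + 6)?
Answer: -313/37584 ≈ -0.0083280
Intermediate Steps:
C(T) = √(6 + T)
u(F) = 3 + F
A = -313/1044 (A = (-626/696)/3 = (-626*1/696)/3 = (⅓)*(-313/348) = -313/1044 ≈ -0.29981)
O = 36 (O = 6*(3 + √(6 + 3)) = 6*(3 + √9) = 6*(3 + 3) = 6*6 = 36)
A/O = -313/1044/36 = -313/1044*1/36 = -313/37584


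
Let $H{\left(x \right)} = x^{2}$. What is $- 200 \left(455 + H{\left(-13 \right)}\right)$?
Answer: $-124800$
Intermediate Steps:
$- 200 \left(455 + H{\left(-13 \right)}\right) = - 200 \left(455 + \left(-13\right)^{2}\right) = - 200 \left(455 + 169\right) = \left(-200\right) 624 = -124800$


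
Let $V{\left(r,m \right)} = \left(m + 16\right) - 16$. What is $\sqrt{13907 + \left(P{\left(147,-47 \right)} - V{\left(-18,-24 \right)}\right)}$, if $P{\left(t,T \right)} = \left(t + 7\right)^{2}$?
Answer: $3 \sqrt{4183} \approx 194.03$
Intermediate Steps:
$V{\left(r,m \right)} = m$ ($V{\left(r,m \right)} = \left(16 + m\right) - 16 = m$)
$P{\left(t,T \right)} = \left(7 + t\right)^{2}$
$\sqrt{13907 + \left(P{\left(147,-47 \right)} - V{\left(-18,-24 \right)}\right)} = \sqrt{13907 - \left(-24 - \left(7 + 147\right)^{2}\right)} = \sqrt{13907 + \left(154^{2} + 24\right)} = \sqrt{13907 + \left(23716 + 24\right)} = \sqrt{13907 + 23740} = \sqrt{37647} = 3 \sqrt{4183}$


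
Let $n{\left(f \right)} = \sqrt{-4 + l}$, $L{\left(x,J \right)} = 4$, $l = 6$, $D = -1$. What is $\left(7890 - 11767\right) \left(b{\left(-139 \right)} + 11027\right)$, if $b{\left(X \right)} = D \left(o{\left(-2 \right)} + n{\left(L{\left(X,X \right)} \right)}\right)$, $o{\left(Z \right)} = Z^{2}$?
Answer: $-42736171 + 3877 \sqrt{2} \approx -4.2731 \cdot 10^{7}$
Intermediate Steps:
$n{\left(f \right)} = \sqrt{2}$ ($n{\left(f \right)} = \sqrt{-4 + 6} = \sqrt{2}$)
$b{\left(X \right)} = -4 - \sqrt{2}$ ($b{\left(X \right)} = - (\left(-2\right)^{2} + \sqrt{2}) = - (4 + \sqrt{2}) = -4 - \sqrt{2}$)
$\left(7890 - 11767\right) \left(b{\left(-139 \right)} + 11027\right) = \left(7890 - 11767\right) \left(\left(-4 - \sqrt{2}\right) + 11027\right) = - 3877 \left(11023 - \sqrt{2}\right) = -42736171 + 3877 \sqrt{2}$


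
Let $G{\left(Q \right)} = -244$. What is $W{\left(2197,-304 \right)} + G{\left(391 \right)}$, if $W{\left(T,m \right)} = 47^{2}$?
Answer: $1965$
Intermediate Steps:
$W{\left(T,m \right)} = 2209$
$W{\left(2197,-304 \right)} + G{\left(391 \right)} = 2209 - 244 = 1965$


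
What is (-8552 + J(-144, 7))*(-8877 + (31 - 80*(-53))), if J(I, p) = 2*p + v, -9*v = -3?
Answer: 117973478/3 ≈ 3.9324e+7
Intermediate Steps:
v = ⅓ (v = -⅑*(-3) = ⅓ ≈ 0.33333)
J(I, p) = ⅓ + 2*p (J(I, p) = 2*p + ⅓ = ⅓ + 2*p)
(-8552 + J(-144, 7))*(-8877 + (31 - 80*(-53))) = (-8552 + (⅓ + 2*7))*(-8877 + (31 - 80*(-53))) = (-8552 + (⅓ + 14))*(-8877 + (31 + 4240)) = (-8552 + 43/3)*(-8877 + 4271) = -25613/3*(-4606) = 117973478/3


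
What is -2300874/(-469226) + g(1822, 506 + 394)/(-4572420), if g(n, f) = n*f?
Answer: 81259379169/17879152891 ≈ 4.5449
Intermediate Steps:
g(n, f) = f*n
-2300874/(-469226) + g(1822, 506 + 394)/(-4572420) = -2300874/(-469226) + ((506 + 394)*1822)/(-4572420) = -2300874*(-1/469226) + (900*1822)*(-1/4572420) = 1150437/234613 + 1639800*(-1/4572420) = 1150437/234613 - 27330/76207 = 81259379169/17879152891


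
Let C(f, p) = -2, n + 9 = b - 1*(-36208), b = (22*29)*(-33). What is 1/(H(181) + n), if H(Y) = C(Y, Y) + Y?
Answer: 1/15324 ≈ 6.5257e-5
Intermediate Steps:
b = -21054 (b = 638*(-33) = -21054)
n = 15145 (n = -9 + (-21054 - 1*(-36208)) = -9 + (-21054 + 36208) = -9 + 15154 = 15145)
H(Y) = -2 + Y
1/(H(181) + n) = 1/((-2 + 181) + 15145) = 1/(179 + 15145) = 1/15324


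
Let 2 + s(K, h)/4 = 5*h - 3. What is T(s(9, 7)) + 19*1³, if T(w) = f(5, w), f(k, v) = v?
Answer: 139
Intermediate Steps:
s(K, h) = -20 + 20*h (s(K, h) = -8 + 4*(5*h - 3) = -8 + 4*(-3 + 5*h) = -8 + (-12 + 20*h) = -20 + 20*h)
T(w) = w
T(s(9, 7)) + 19*1³ = (-20 + 20*7) + 19*1³ = (-20 + 140) + 19*1 = 120 + 19 = 139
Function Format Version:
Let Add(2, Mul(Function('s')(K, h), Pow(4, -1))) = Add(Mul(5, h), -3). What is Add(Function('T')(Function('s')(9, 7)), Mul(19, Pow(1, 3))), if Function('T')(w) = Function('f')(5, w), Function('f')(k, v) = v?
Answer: 139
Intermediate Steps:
Function('s')(K, h) = Add(-20, Mul(20, h)) (Function('s')(K, h) = Add(-8, Mul(4, Add(Mul(5, h), -3))) = Add(-8, Mul(4, Add(-3, Mul(5, h)))) = Add(-8, Add(-12, Mul(20, h))) = Add(-20, Mul(20, h)))
Function('T')(w) = w
Add(Function('T')(Function('s')(9, 7)), Mul(19, Pow(1, 3))) = Add(Add(-20, Mul(20, 7)), Mul(19, Pow(1, 3))) = Add(Add(-20, 140), Mul(19, 1)) = Add(120, 19) = 139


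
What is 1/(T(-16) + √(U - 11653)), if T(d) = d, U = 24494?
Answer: 16/12585 + √12841/12585 ≈ 0.010276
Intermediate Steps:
1/(T(-16) + √(U - 11653)) = 1/(-16 + √(24494 - 11653)) = 1/(-16 + √12841)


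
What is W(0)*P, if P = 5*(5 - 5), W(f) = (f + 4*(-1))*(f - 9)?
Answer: 0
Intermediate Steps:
W(f) = (-9 + f)*(-4 + f) (W(f) = (f - 4)*(-9 + f) = (-4 + f)*(-9 + f) = (-9 + f)*(-4 + f))
P = 0 (P = 5*0 = 0)
W(0)*P = (36 + 0² - 13*0)*0 = (36 + 0 + 0)*0 = 36*0 = 0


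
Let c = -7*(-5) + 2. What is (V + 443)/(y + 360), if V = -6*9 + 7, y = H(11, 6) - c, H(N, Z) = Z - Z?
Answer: 396/323 ≈ 1.2260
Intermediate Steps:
H(N, Z) = 0
c = 37 (c = 35 + 2 = 37)
y = -37 (y = 0 - 1*37 = 0 - 37 = -37)
V = -47 (V = -54 + 7 = -47)
(V + 443)/(y + 360) = (-47 + 443)/(-37 + 360) = 396/323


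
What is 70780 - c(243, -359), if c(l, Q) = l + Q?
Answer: 70896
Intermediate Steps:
c(l, Q) = Q + l
70780 - c(243, -359) = 70780 - (-359 + 243) = 70780 - 1*(-116) = 70780 + 116 = 70896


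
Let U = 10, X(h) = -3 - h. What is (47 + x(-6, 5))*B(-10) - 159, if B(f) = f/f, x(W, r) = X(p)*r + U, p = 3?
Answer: -132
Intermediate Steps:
x(W, r) = 10 - 6*r (x(W, r) = (-3 - 1*3)*r + 10 = (-3 - 3)*r + 10 = -6*r + 10 = 10 - 6*r)
B(f) = 1
(47 + x(-6, 5))*B(-10) - 159 = (47 + (10 - 6*5))*1 - 159 = (47 + (10 - 30))*1 - 159 = (47 - 20)*1 - 159 = 27*1 - 159 = 27 - 159 = -132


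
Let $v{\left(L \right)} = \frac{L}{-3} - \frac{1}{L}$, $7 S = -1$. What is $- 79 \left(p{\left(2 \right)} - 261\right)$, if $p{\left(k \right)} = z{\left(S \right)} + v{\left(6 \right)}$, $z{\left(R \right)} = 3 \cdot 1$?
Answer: $\frac{123319}{6} \approx 20553.0$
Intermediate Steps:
$S = - \frac{1}{7}$ ($S = \frac{1}{7} \left(-1\right) = - \frac{1}{7} \approx -0.14286$)
$z{\left(R \right)} = 3$
$v{\left(L \right)} = - \frac{1}{L} - \frac{L}{3}$ ($v{\left(L \right)} = L \left(- \frac{1}{3}\right) - \frac{1}{L} = - \frac{L}{3} - \frac{1}{L} = - \frac{1}{L} - \frac{L}{3}$)
$p{\left(k \right)} = \frac{5}{6}$ ($p{\left(k \right)} = 3 - \frac{13}{6} = \frac{5}{6}$)
$- 79 \left(p{\left(2 \right)} - 261\right) = - 79 \left(\frac{5}{6} - 261\right) = \left(-79\right) \left(- \frac{1561}{6}\right) = \frac{123319}{6}$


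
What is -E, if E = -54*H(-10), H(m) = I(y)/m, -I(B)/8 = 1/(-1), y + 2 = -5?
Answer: -216/5 ≈ -43.200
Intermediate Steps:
y = -7 (y = -2 - 5 = -7)
I(B) = 8 (I(B) = -8/(-1) = -8*(-1) = 8)
H(m) = 8/m
E = 216/5 (E = -432/(-10) = -432*(-1)/10 = -54*(-⅘) = 216/5 ≈ 43.200)
-E = -1*216/5 = -216/5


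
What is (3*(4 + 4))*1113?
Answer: 26712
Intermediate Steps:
(3*(4 + 4))*1113 = (3*8)*1113 = 24*1113 = 26712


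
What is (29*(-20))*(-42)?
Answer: 24360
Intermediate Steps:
(29*(-20))*(-42) = -580*(-42) = 24360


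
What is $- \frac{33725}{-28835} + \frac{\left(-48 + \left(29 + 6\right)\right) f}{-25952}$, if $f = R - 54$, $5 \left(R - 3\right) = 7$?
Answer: $\frac{107079799}{93540740} \approx 1.1447$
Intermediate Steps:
$R = \frac{22}{5}$ ($R = 3 + \frac{1}{5} \cdot 7 = 3 + \frac{7}{5} = \frac{22}{5} \approx 4.4$)
$f = - \frac{248}{5}$ ($f = \frac{22}{5} - 54 = - \frac{248}{5} \approx -49.6$)
$- \frac{33725}{-28835} + \frac{\left(-48 + \left(29 + 6\right)\right) f}{-25952} = - \frac{33725}{-28835} + \frac{\left(-48 + \left(29 + 6\right)\right) \left(- \frac{248}{5}\right)}{-25952} = \left(-33725\right) \left(- \frac{1}{28835}\right) + \left(-48 + 35\right) \left(- \frac{248}{5}\right) \left(- \frac{1}{25952}\right) = \frac{6745}{5767} + \left(-13\right) \left(- \frac{248}{5}\right) \left(- \frac{1}{25952}\right) = \frac{6745}{5767} + \frac{3224}{5} \left(- \frac{1}{25952}\right) = \frac{6745}{5767} - \frac{403}{16220} = \frac{107079799}{93540740}$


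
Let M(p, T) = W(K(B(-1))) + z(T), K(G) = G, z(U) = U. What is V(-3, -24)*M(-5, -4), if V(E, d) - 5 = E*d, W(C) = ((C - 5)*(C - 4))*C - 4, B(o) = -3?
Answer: -13552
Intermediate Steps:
W(C) = -4 + C*(-5 + C)*(-4 + C) (W(C) = ((-5 + C)*(-4 + C))*C - 4 = C*(-5 + C)*(-4 + C) - 4 = -4 + C*(-5 + C)*(-4 + C))
M(p, T) = -172 + T (M(p, T) = (-4 + (-3)³ - 9*(-3)² + 20*(-3)) + T = (-4 - 27 - 9*9 - 60) + T = (-4 - 27 - 81 - 60) + T = -172 + T)
V(E, d) = 5 + E*d
V(-3, -24)*M(-5, -4) = (5 - 3*(-24))*(-172 - 4) = (5 + 72)*(-176) = 77*(-176) = -13552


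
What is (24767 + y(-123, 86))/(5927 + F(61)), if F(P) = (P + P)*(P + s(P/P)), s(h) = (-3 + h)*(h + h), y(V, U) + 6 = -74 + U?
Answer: 24773/12881 ≈ 1.9232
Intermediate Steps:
y(V, U) = -80 + U (y(V, U) = -6 + (-74 + U) = -80 + U)
s(h) = 2*h*(-3 + h) (s(h) = (-3 + h)*(2*h) = 2*h*(-3 + h))
F(P) = 2*P*(-4 + P) (F(P) = (P + P)*(P + 2*(P/P)*(-3 + P/P)) = (2*P)*(P + 2*1*(-3 + 1)) = (2*P)*(P + 2*1*(-2)) = (2*P)*(P - 4) = (2*P)*(-4 + P) = 2*P*(-4 + P))
(24767 + y(-123, 86))/(5927 + F(61)) = (24767 + (-80 + 86))/(5927 + 2*61*(-4 + 61)) = (24767 + 6)/(5927 + 2*61*57) = 24773/(5927 + 6954) = 24773/12881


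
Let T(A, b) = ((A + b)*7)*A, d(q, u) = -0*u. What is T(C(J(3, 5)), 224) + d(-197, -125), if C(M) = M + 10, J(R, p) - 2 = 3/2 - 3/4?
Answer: 338079/16 ≈ 21130.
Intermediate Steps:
J(R, p) = 11/4 (J(R, p) = 2 + (3/2 - 3/4) = 2 + (3*(½) - 3*¼) = 2 + (3/2 - ¾) = 2 + ¾ = 11/4)
C(M) = 10 + M
d(q, u) = 0 (d(q, u) = -1*0 = 0)
T(A, b) = A*(7*A + 7*b) (T(A, b) = (7*A + 7*b)*A = A*(7*A + 7*b))
T(C(J(3, 5)), 224) + d(-197, -125) = 7*(10 + 11/4)*((10 + 11/4) + 224) + 0 = 7*(51/4)*(51/4 + 224) + 0 = 7*(51/4)*(947/4) + 0 = 338079/16 + 0 = 338079/16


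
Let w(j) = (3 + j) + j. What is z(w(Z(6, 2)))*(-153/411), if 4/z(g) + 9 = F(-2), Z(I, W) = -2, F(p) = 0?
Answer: 68/411 ≈ 0.16545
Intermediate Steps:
w(j) = 3 + 2*j
z(g) = -4/9 (z(g) = 4/(-9 + 0) = 4/(-9) = 4*(-1/9) = -4/9)
z(w(Z(6, 2)))*(-153/411) = -(-68)/411 = -4/9*(-51/137) = 68/411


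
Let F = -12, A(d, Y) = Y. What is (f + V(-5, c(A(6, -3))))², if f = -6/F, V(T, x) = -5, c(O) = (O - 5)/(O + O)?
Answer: 81/4 ≈ 20.250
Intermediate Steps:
c(O) = (-5 + O)/(2*O) (c(O) = (-5 + O)/((2*O)) = (-5 + O)*(1/(2*O)) = (-5 + O)/(2*O))
f = ½ (f = -6/(-12) = -6*(-1/12) = ½ ≈ 0.50000)
(f + V(-5, c(A(6, -3))))² = (½ - 5)² = (-9/2)² = 81/4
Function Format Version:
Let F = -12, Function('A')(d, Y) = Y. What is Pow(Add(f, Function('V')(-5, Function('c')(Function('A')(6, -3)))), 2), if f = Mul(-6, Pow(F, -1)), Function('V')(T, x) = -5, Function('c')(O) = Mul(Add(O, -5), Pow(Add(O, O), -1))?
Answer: Rational(81, 4) ≈ 20.250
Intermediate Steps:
Function('c')(O) = Mul(Rational(1, 2), Pow(O, -1), Add(-5, O)) (Function('c')(O) = Mul(Add(-5, O), Pow(Mul(2, O), -1)) = Mul(Add(-5, O), Mul(Rational(1, 2), Pow(O, -1))) = Mul(Rational(1, 2), Pow(O, -1), Add(-5, O)))
f = Rational(1, 2) (f = Mul(-6, Pow(-12, -1)) = Mul(-6, Rational(-1, 12)) = Rational(1, 2) ≈ 0.50000)
Pow(Add(f, Function('V')(-5, Function('c')(Function('A')(6, -3)))), 2) = Pow(Add(Rational(1, 2), -5), 2) = Pow(Rational(-9, 2), 2) = Rational(81, 4)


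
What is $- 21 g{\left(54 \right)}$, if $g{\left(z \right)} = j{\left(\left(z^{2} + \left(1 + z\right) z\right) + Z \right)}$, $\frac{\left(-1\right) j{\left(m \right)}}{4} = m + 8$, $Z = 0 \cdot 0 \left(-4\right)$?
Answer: $495096$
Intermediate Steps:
$Z = 0$ ($Z = 0 \left(-4\right) = 0$)
$j{\left(m \right)} = -32 - 4 m$ ($j{\left(m \right)} = - 4 \left(m + 8\right) = - 4 \left(8 + m\right) = -32 - 4 m$)
$g{\left(z \right)} = -32 - 4 z^{2} - 4 z \left(1 + z\right)$ ($g{\left(z \right)} = -32 - 4 \left(\left(z^{2} + \left(1 + z\right) z\right) + 0\right) = -32 - 4 \left(\left(z^{2} + z \left(1 + z\right)\right) + 0\right) = -32 - 4 \left(z^{2} + z \left(1 + z\right)\right) = -32 - \left(4 z^{2} + 4 z \left(1 + z\right)\right) = -32 - 4 z^{2} - 4 z \left(1 + z\right)$)
$- 21 g{\left(54 \right)} = - 21 \left(-32 - 8 \cdot 54^{2} - 216\right) = - 21 \left(-32 - 23328 - 216\right) = \left(-21\right) \left(-23576\right) = 495096$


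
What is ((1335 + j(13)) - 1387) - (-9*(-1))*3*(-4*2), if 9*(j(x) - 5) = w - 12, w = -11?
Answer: 1498/9 ≈ 166.44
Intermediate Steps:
j(x) = 22/9 (j(x) = 5 + (-11 - 12)/9 = 5 + (1/9)*(-23) = 5 - 23/9 = 22/9)
((1335 + j(13)) - 1387) - (-9*(-1))*3*(-4*2) = ((1335 + 22/9) - 1387) - (-9*(-1))*3*(-4*2) = (12037/9 - 1387) - 9*3*(-8) = -446/9 - 9*(-24) = -446/9 - 1*(-216) = -446/9 + 216 = 1498/9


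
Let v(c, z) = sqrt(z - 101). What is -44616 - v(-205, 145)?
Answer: -44616 - 2*sqrt(11) ≈ -44623.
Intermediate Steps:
v(c, z) = sqrt(-101 + z)
-44616 - v(-205, 145) = -44616 - sqrt(-101 + 145) = -44616 - sqrt(44) = -44616 - 2*sqrt(11)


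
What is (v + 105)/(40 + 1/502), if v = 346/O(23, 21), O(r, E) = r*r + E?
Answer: 14582096/5522275 ≈ 2.6406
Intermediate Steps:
O(r, E) = E + r**2 (O(r, E) = r**2 + E = E + r**2)
v = 173/275 (v = 346/(21 + 23**2) = 346/(21 + 529) = 346/550 = 346*(1/550) = 173/275 ≈ 0.62909)
(v + 105)/(40 + 1/502) = (173/275 + 105)/(40 + 1/502) = 29048/(275*(40 + 1/502)) = 29048/(275*(20081/502)) = (29048/275)*(502/20081) = 14582096/5522275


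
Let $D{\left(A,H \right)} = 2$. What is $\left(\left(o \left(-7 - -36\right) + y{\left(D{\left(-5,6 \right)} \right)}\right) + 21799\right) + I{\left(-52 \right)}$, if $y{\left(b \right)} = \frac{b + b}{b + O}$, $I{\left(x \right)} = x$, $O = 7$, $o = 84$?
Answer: $\frac{217651}{9} \approx 24183.0$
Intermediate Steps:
$y{\left(b \right)} = \frac{2 b}{7 + b}$ ($y{\left(b \right)} = \frac{b + b}{b + 7} = \frac{2 b}{7 + b}$)
$\left(\left(o \left(-7 - -36\right) + y{\left(D{\left(-5,6 \right)} \right)}\right) + 21799\right) + I{\left(-52 \right)} = \left(\left(84 \left(-7 - -36\right) + 2 \cdot 2 \frac{1}{7 + 2}\right) + 21799\right) - 52 = \left(\left(84 \left(-7 + 36\right) + 2 \cdot 2 \cdot \frac{1}{9}\right) + 21799\right) - 52 = \left(\left(84 \cdot 29 + 2 \cdot 2 \cdot \frac{1}{9}\right) + 21799\right) - 52 = \left(\left(2436 + \frac{4}{9}\right) + 21799\right) - 52 = \left(\frac{21928}{9} + 21799\right) - 52 = \frac{218119}{9} - 52 = \frac{217651}{9}$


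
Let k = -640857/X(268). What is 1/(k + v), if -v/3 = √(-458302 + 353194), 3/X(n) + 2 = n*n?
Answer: I/(2*(-7671271909*I + 3*√26277)) ≈ -6.5178e-11 + 4.1318e-18*I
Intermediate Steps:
X(n) = 3/(-2 + n²) (X(n) = 3/(-2 + n*n) = 3/(-2 + n²))
k = -15342543818 (k = -640857/(3/(-2 + 268²)) = -640857/(3/(-2 + 71824)) = -640857/(3/71822) = -640857/(3*(1/71822)) = -640857/3/71822 = -640857*71822/3 = -15342543818)
v = -6*I*√26277 (v = -3*√(-458302 + 353194) = -6*I*√26277 ≈ -972.61*I)
1/(k + v) = 1/(-15342543818 - 6*I*√26277)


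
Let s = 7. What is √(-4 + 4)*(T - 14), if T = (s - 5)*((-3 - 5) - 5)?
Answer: 0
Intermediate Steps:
T = -26 (T = (7 - 5)*((-3 - 5) - 5) = 2*(-8 - 5) = 2*(-13) = -26)
√(-4 + 4)*(T - 14) = √(-4 + 4)*(-26 - 14) = √0*(-40) = 0*(-40) = 0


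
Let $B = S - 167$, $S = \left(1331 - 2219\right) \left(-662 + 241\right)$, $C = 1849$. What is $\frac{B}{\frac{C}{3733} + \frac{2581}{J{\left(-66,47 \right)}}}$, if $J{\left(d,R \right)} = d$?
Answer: $- \frac{13152396774}{1358977} \approx -9678.2$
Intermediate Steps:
$S = 373848$ ($S = \left(-888\right) \left(-421\right) = 373848$)
$B = 373681$ ($B = 373848 - 167 = 373681$)
$\frac{B}{\frac{C}{3733} + \frac{2581}{J{\left(-66,47 \right)}}} = \frac{373681}{\frac{1849}{3733} + \frac{2581}{-66}} = \frac{373681}{1849 \cdot \frac{1}{3733} + 2581 \left(- \frac{1}{66}\right)} = \frac{373681}{\frac{1849}{3733} - \frac{2581}{66}} = \frac{373681}{- \frac{9512839}{246378}} = 373681 \left(- \frac{246378}{9512839}\right) = - \frac{13152396774}{1358977}$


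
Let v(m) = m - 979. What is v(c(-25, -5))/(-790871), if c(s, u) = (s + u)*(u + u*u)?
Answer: 1579/790871 ≈ 0.0019965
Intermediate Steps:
c(s, u) = (s + u)*(u + u²)
v(m) = -979 + m
v(c(-25, -5))/(-790871) = (-979 - 5*(-25 - 5 + (-5)² - 25*(-5)))/(-790871) = (-979 - 5*(-25 - 5 + 25 + 125))*(-1/790871) = (-979 - 5*120)*(-1/790871) = (-979 - 600)*(-1/790871) = -1579*(-1/790871) = 1579/790871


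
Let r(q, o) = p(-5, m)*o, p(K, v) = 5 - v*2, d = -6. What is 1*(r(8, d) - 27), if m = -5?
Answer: -117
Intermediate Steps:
p(K, v) = 5 - 2*v
r(q, o) = 15*o (r(q, o) = (5 - 2*(-5))*o = (5 + 10)*o = 15*o)
1*(r(8, d) - 27) = 1*(15*(-6) - 27) = 1*(-90 - 27) = 1*(-117) = -117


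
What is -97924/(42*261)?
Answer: -48962/5481 ≈ -8.9330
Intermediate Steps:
-97924/(42*261) = -97924/10962 = -97924*1/10962 = -48962/5481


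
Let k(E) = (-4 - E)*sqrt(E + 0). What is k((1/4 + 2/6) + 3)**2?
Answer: 356083/1728 ≈ 206.07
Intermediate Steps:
k(E) = sqrt(E)*(-4 - E) (k(E) = (-4 - E)*sqrt(E) = sqrt(E)*(-4 - E))
k((1/4 + 2/6) + 3)**2 = (sqrt((1/4 + 2/6) + 3)*(-4 - ((1/4 + 2/6) + 3)))**2 = (sqrt((1*(1/4) + 2*(1/6)) + 3)*(-4 - ((1*(1/4) + 2*(1/6)) + 3)))**2 = (sqrt((1/4 + 1/3) + 3)*(-4 - ((1/4 + 1/3) + 3)))**2 = (sqrt(7/12 + 3)*(-4 - (7/12 + 3)))**2 = (sqrt(43/12)*(-4 - 1*43/12))**2 = ((sqrt(129)/6)*(-4 - 43/12))**2 = ((sqrt(129)/6)*(-91/12))**2 = (-91*sqrt(129)/72)**2 = 356083/1728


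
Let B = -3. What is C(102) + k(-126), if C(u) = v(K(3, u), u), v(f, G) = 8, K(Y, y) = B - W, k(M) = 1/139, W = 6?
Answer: 1113/139 ≈ 8.0072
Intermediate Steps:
k(M) = 1/139
K(Y, y) = -9 (K(Y, y) = -3 - 1*6 = -3 - 6 = -9)
C(u) = 8
C(102) + k(-126) = 8 + 1/139 = 1113/139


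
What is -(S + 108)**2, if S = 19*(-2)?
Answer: -4900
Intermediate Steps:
S = -38
-(S + 108)**2 = -(-38 + 108)**2 = -1*70**2 = -1*4900 = -4900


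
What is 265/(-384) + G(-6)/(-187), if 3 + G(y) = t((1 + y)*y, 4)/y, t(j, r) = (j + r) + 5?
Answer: -45907/71808 ≈ -0.63930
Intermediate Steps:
t(j, r) = 5 + j + r
G(y) = -3 + (9 + y*(1 + y))/y (G(y) = -3 + (5 + (1 + y)*y + 4)/y = -3 + (5 + y*(1 + y) + 4)/y = -3 + (9 + y*(1 + y))/y)
265/(-384) + G(-6)/(-187) = 265/(-384) + (-2 - 6 + 9/(-6))/(-187) = 265*(-1/384) + (-2 - 6 + 9*(-⅙))*(-1/187) = -265/384 + (-2 - 6 - 3/2)*(-1/187) = -265/384 - 19/2*(-1/187) = -265/384 + 19/374 = -45907/71808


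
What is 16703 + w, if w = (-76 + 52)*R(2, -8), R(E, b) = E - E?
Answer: 16703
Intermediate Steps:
R(E, b) = 0
w = 0 (w = (-76 + 52)*0 = -24*0 = 0)
16703 + w = 16703 + 0 = 16703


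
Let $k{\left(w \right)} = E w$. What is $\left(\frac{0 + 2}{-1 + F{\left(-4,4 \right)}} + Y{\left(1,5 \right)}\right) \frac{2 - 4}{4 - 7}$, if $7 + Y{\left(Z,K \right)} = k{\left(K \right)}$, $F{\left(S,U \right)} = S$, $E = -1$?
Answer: $- \frac{124}{15} \approx -8.2667$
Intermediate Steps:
$k{\left(w \right)} = - w$
$Y{\left(Z,K \right)} = -7 - K$
$\left(\frac{0 + 2}{-1 + F{\left(-4,4 \right)}} + Y{\left(1,5 \right)}\right) \frac{2 - 4}{4 - 7} = \left(\frac{0 + 2}{-1 - 4} - 12\right) \frac{2 - 4}{4 - 7} = \left(\frac{2}{-5} - 12\right) \left(- \frac{2}{-3}\right) = \left(2 \left(- \frac{1}{5}\right) - 12\right) \left(\left(-2\right) \left(- \frac{1}{3}\right)\right) = \left(- \frac{2}{5} - 12\right) \frac{2}{3} = \left(- \frac{62}{5}\right) \frac{2}{3} = - \frac{124}{15}$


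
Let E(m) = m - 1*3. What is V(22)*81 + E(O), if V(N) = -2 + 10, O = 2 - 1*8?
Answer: 639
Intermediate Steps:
O = -6 (O = 2 - 8 = -6)
V(N) = 8
E(m) = -3 + m (E(m) = m - 3 = -3 + m)
V(22)*81 + E(O) = 8*81 + (-3 - 6) = 648 - 9 = 639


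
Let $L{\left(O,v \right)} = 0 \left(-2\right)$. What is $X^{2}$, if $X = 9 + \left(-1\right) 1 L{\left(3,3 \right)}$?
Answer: $81$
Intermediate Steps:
$L{\left(O,v \right)} = 0$
$X = 9$ ($X = 9 + \left(-1\right) 1 \cdot 0 = 9 - 0 = 9 + 0 = 9$)
$X^{2} = 9^{2} = 81$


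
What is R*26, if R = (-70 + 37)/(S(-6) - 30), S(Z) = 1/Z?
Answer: 5148/181 ≈ 28.442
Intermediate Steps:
S(Z) = 1/Z
R = 198/181 (R = (-70 + 37)/(1/(-6) - 30) = -33/(-⅙ - 30) = -33/(-181/6) = -33*(-6/181) = 198/181 ≈ 1.0939)
R*26 = (198/181)*26 = 5148/181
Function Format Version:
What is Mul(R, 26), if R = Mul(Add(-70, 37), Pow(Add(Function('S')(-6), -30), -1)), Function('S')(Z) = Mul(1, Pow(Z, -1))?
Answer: Rational(5148, 181) ≈ 28.442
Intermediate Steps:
Function('S')(Z) = Pow(Z, -1)
R = Rational(198, 181) (R = Mul(Add(-70, 37), Pow(Add(Pow(-6, -1), -30), -1)) = Mul(-33, Pow(Add(Rational(-1, 6), -30), -1)) = Mul(-33, Pow(Rational(-181, 6), -1)) = Mul(-33, Rational(-6, 181)) = Rational(198, 181) ≈ 1.0939)
Mul(R, 26) = Mul(Rational(198, 181), 26) = Rational(5148, 181)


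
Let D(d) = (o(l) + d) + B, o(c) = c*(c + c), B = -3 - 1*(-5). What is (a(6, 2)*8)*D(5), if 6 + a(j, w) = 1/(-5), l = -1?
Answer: -2232/5 ≈ -446.40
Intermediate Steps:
B = 2 (B = -3 + 5 = 2)
a(j, w) = -31/5 (a(j, w) = -6 + 1/(-5) = -6 - ⅕ = -31/5)
o(c) = 2*c² (o(c) = c*(2*c) = 2*c²)
D(d) = 4 + d (D(d) = (2*(-1)² + d) + 2 = (2*1 + d) + 2 = (2 + d) + 2 = 4 + d)
(a(6, 2)*8)*D(5) = (-31/5*8)*(4 + 5) = -248/5*9 = -2232/5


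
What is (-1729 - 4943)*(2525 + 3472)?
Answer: -40011984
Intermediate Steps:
(-1729 - 4943)*(2525 + 3472) = -6672*5997 = -40011984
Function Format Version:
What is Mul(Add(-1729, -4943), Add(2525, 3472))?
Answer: -40011984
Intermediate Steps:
Mul(Add(-1729, -4943), Add(2525, 3472)) = Mul(-6672, 5997) = -40011984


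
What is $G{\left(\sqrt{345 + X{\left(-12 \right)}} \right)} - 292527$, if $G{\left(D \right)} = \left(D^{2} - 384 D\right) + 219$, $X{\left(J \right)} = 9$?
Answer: $-291954 - 384 \sqrt{354} \approx -2.9918 \cdot 10^{5}$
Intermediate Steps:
$G{\left(D \right)} = 219 + D^{2} - 384 D$
$G{\left(\sqrt{345 + X{\left(-12 \right)}} \right)} - 292527 = \left(219 + \left(\sqrt{345 + 9}\right)^{2} - 384 \sqrt{345 + 9}\right) - 292527 = \left(219 + \left(\sqrt{354}\right)^{2} - 384 \sqrt{354}\right) - 292527 = \left(219 + 354 - 384 \sqrt{354}\right) - 292527 = \left(573 - 384 \sqrt{354}\right) - 292527 = -291954 - 384 \sqrt{354}$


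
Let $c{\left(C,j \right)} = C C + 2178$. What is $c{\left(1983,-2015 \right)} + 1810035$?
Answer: $5744502$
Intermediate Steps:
$c{\left(C,j \right)} = 2178 + C^{2}$ ($c{\left(C,j \right)} = C^{2} + 2178 = 2178 + C^{2}$)
$c{\left(1983,-2015 \right)} + 1810035 = \left(2178 + 1983^{2}\right) + 1810035 = \left(2178 + 3932289\right) + 1810035 = 3934467 + 1810035 = 5744502$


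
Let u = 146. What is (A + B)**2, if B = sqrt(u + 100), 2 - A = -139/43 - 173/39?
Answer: 954726730/2812329 + 32428*sqrt(246)/1677 ≈ 642.77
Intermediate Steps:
A = 16214/1677 (A = 2 - (-139/43 - 173/39) = 2 - 1*(-12860/1677) = 2 + 12860/1677 = 16214/1677 ≈ 9.6685)
B = sqrt(246) (B = sqrt(146 + 100) = sqrt(246) ≈ 15.684)
(A + B)**2 = (16214/1677 + sqrt(246))**2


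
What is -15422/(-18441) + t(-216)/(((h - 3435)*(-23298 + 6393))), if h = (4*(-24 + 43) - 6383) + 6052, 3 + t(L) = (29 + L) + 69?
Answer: 35630135057/42605164350 ≈ 0.83629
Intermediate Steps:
t(L) = 95 + L (t(L) = -3 + ((29 + L) + 69) = -3 + (98 + L) = 95 + L)
h = -255 (h = (4*19 - 6383) + 6052 = (76 - 6383) + 6052 = -6307 + 6052 = -255)
-15422/(-18441) + t(-216)/(((h - 3435)*(-23298 + 6393))) = -15422/(-18441) + (95 - 216)/(((-255 - 3435)*(-23298 + 6393))) = -15422*(-1/18441) - 121/((-3690*(-16905))) = 15422/18441 - 121/62379450 = 35630135057/42605164350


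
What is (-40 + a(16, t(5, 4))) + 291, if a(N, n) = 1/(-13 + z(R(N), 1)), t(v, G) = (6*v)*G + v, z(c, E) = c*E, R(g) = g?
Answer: 754/3 ≈ 251.33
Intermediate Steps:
z(c, E) = E*c
t(v, G) = v + 6*G*v (t(v, G) = 6*G*v + v = v + 6*G*v)
a(N, n) = 1/(-13 + N) (a(N, n) = 1/(-13 + 1*N) = 1/(-13 + N))
(-40 + a(16, t(5, 4))) + 291 = (-40 + 1/(-13 + 16)) + 291 = (-40 + 1/3) + 291 = (-40 + ⅓) + 291 = -119/3 + 291 = 754/3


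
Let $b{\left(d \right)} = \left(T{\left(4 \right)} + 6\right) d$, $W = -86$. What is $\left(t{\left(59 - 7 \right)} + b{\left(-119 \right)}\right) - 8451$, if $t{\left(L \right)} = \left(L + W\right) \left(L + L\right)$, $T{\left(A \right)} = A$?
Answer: $-13177$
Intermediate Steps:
$b{\left(d \right)} = 10 d$ ($b{\left(d \right)} = \left(4 + 6\right) d = 10 d$)
$t{\left(L \right)} = 2 L \left(-86 + L\right)$ ($t{\left(L \right)} = \left(L - 86\right) \left(L + L\right) = \left(-86 + L\right) 2 L = 2 L \left(-86 + L\right)$)
$\left(t{\left(59 - 7 \right)} + b{\left(-119 \right)}\right) - 8451 = \left(2 \left(59 - 7\right) \left(-86 + \left(59 - 7\right)\right) + 10 \left(-119\right)\right) - 8451 = \left(2 \left(59 - 7\right) \left(-86 + \left(59 - 7\right)\right) - 1190\right) - 8451 = \left(2 \cdot 52 \left(-86 + 52\right) - 1190\right) - 8451 = \left(2 \cdot 52 \left(-34\right) - 1190\right) - 8451 = \left(-3536 - 1190\right) - 8451 = -4726 - 8451 = -13177$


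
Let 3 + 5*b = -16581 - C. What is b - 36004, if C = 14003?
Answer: -210607/5 ≈ -42121.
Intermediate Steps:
b = -30587/5 (b = -⅗ + (-16581 - 1*14003)/5 = -⅗ + (-16581 - 14003)/5 = -⅗ + (⅕)*(-30584) = -⅗ - 30584/5 = -30587/5 ≈ -6117.4)
b - 36004 = -30587/5 - 36004 = -210607/5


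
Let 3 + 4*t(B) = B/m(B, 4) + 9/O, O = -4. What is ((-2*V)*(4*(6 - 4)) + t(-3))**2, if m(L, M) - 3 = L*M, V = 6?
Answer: 21780889/2304 ≈ 9453.5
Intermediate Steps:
m(L, M) = 3 + L*M
t(B) = -21/16 + B/(4*(3 + 4*B)) (t(B) = -3/4 + (B/(3 + B*4) + 9/(-4))/4 = -3/4 + (B/(3 + 4*B) + 9*(-1/4))/4 = -3/4 + (B/(3 + 4*B) - 9/4)/4 = -3/4 + (-9/4 + B/(3 + 4*B))/4 = -3/4 + (-9/16 + B/(4*(3 + 4*B))) = -21/16 + B/(4*(3 + 4*B)))
((-2*V)*(4*(6 - 4)) + t(-3))**2 = ((-2*6)*(4*(6 - 4)) + (-63 - 80*(-3))/(16*(3 + 4*(-3))))**2 = (-48*2 + (-63 + 240)/(16*(3 - 12)))**2 = (-12*8 + (1/16)*177/(-9))**2 = (-96 + (1/16)*(-1/9)*177)**2 = (-96 - 59/48)**2 = (-4667/48)**2 = 21780889/2304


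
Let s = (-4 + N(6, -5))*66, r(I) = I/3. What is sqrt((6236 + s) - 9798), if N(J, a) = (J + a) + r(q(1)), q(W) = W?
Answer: I*sqrt(3738) ≈ 61.139*I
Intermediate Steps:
r(I) = I/3 (r(I) = I*(1/3) = I/3)
N(J, a) = 1/3 + J + a (N(J, a) = (J + a) + (1/3)*1 = (J + a) + 1/3 = 1/3 + J + a)
s = -176 (s = (-4 + (1/3 + 6 - 5))*66 = (-4 + 4/3)*66 = -8/3*66 = -176)
sqrt((6236 + s) - 9798) = sqrt((6236 - 176) - 9798) = sqrt(6060 - 9798) = sqrt(-3738) = I*sqrt(3738)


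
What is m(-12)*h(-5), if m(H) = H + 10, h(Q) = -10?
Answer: 20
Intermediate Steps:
m(H) = 10 + H
m(-12)*h(-5) = (10 - 12)*(-10) = -2*(-10) = 20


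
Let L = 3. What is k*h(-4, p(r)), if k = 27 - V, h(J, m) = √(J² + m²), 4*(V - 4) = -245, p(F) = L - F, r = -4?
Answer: 337*√65/4 ≈ 679.25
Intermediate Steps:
p(F) = 3 - F
V = -229/4 (V = 4 + (¼)*(-245) = 4 - 245/4 = -229/4 ≈ -57.250)
k = 337/4 (k = 27 - 1*(-229/4) = 27 + 229/4 = 337/4 ≈ 84.250)
k*h(-4, p(r)) = 337*√((-4)² + (3 - 1*(-4))²)/4 = 337*√(16 + (3 + 4)²)/4 = 337*√(16 + 7²)/4 = 337*√(16 + 49)/4 = 337*√65/4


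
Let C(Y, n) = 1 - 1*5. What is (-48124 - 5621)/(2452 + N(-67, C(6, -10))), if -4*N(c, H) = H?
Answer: -53745/2453 ≈ -21.910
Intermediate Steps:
C(Y, n) = -4 (C(Y, n) = 1 - 5 = -4)
N(c, H) = -H/4
(-48124 - 5621)/(2452 + N(-67, C(6, -10))) = (-48124 - 5621)/(2452 - ¼*(-4)) = -53745/(2452 + 1) = -53745/2453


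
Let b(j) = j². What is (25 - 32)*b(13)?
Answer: -1183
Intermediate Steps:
(25 - 32)*b(13) = (25 - 32)*13² = -7*169 = -1183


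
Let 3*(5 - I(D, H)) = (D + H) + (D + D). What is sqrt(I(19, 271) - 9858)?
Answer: 11*I*sqrt(741)/3 ≈ 99.812*I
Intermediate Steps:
I(D, H) = 5 - D - H/3 (I(D, H) = 5 - ((D + H) + (D + D))/3 = 5 - ((D + H) + 2*D)/3 = 5 - (H + 3*D)/3 = 5 + (-D - H/3) = 5 - D - H/3)
sqrt(I(19, 271) - 9858) = sqrt((5 - 1*19 - 1/3*271) - 9858) = sqrt((5 - 19 - 271/3) - 9858) = sqrt(-313/3 - 9858) = sqrt(-29887/3) = 11*I*sqrt(741)/3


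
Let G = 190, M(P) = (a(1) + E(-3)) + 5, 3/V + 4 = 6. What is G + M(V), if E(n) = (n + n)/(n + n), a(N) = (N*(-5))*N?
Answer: 191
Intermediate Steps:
a(N) = -5*N**2 (a(N) = (-5*N)*N = -5*N**2)
E(n) = 1 (E(n) = (2*n)/((2*n)) = (2*n)*(1/(2*n)) = 1)
V = 3/2 (V = 3/(-4 + 6) = 3/2 ≈ 1.5000)
M(P) = 1 (M(P) = (-5*1**2 + 1) + 5 = (-5*1 + 1) + 5 = (-5 + 1) + 5 = -4 + 5 = 1)
G + M(V) = 190 + 1 = 191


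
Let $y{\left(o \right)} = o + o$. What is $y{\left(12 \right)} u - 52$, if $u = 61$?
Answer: $1412$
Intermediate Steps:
$y{\left(o \right)} = 2 o$
$y{\left(12 \right)} u - 52 = 2 \cdot 12 \cdot 61 - 52 = 24 \cdot 61 - 52 = 1464 - 52 = 1412$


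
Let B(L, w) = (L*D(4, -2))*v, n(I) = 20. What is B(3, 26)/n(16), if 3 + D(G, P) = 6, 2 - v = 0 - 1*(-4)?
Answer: -9/10 ≈ -0.90000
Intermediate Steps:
v = -2 (v = 2 - (0 - 1*(-4)) = 2 - (0 + 4) = 2 - 1*4 = 2 - 4 = -2)
D(G, P) = 3 (D(G, P) = -3 + 6 = 3)
B(L, w) = -6*L (B(L, w) = (L*3)*(-2) = (3*L)*(-2) = -6*L)
B(3, 26)/n(16) = -6*3/20 = -18*1/20 = -9/10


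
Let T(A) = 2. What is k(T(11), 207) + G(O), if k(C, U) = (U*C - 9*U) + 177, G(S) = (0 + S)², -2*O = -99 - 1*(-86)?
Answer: -4919/4 ≈ -1229.8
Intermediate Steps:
O = 13/2 (O = -(-99 - 1*(-86))/2 = -(-99 + 86)/2 = -½*(-13) = 13/2 ≈ 6.5000)
G(S) = S²
k(C, U) = 177 - 9*U + C*U (k(C, U) = (C*U - 9*U) + 177 = (-9*U + C*U) + 177 = 177 - 9*U + C*U)
k(T(11), 207) + G(O) = (177 - 9*207 + 2*207) + (13/2)² = (177 - 1863 + 414) + 169/4 = -1272 + 169/4 = -4919/4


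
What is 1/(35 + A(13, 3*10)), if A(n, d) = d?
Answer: 1/65 ≈ 0.015385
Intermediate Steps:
1/(35 + A(13, 3*10)) = 1/(35 + 3*10) = 1/(35 + 30) = 1/65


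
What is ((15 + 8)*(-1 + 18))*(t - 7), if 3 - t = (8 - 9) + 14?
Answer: -6647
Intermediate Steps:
t = -10 (t = 3 - ((8 - 9) + 14) = 3 - (-1 + 14) = 3 - 1*13 = 3 - 13 = -10)
((15 + 8)*(-1 + 18))*(t - 7) = ((15 + 8)*(-1 + 18))*(-10 - 7) = (23*17)*(-17) = 391*(-17) = -6647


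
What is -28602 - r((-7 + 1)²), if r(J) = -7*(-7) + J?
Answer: -28687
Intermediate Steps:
r(J) = 49 + J
-28602 - r((-7 + 1)²) = -28602 - (49 + (-7 + 1)²) = -28602 - (49 + (-6)²) = -28602 - (49 + 36) = -28602 - 1*85 = -28602 - 85 = -28687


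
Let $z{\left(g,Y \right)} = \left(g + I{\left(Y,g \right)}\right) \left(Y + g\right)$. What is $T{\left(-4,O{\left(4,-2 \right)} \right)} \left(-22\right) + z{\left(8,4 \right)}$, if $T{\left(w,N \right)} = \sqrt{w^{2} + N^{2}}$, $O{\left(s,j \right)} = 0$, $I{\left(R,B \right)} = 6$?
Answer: $80$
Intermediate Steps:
$z{\left(g,Y \right)} = \left(6 + g\right) \left(Y + g\right)$ ($z{\left(g,Y \right)} = \left(g + 6\right) \left(Y + g\right) = \left(6 + g\right) \left(Y + g\right)$)
$T{\left(w,N \right)} = \sqrt{N^{2} + w^{2}}$
$T{\left(-4,O{\left(4,-2 \right)} \right)} \left(-22\right) + z{\left(8,4 \right)} = \sqrt{0^{2} + \left(-4\right)^{2}} \left(-22\right) + \left(8^{2} + 6 \cdot 4 + 6 \cdot 8 + 4 \cdot 8\right) = \sqrt{0 + 16} \left(-22\right) + \left(64 + 24 + 48 + 32\right) = \sqrt{16} \left(-22\right) + 168 = 4 \left(-22\right) + 168 = -88 + 168 = 80$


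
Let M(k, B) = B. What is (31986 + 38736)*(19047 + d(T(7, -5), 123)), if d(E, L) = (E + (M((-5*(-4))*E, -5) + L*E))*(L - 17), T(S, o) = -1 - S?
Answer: -6127000470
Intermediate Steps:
d(E, L) = (-17 + L)*(-5 + E + E*L) (d(E, L) = (E + (-5 + L*E))*(L - 17) = (E + (-5 + E*L))*(-17 + L) = (-5 + E + E*L)*(-17 + L) = (-17 + L)*(-5 + E + E*L))
(31986 + 38736)*(19047 + d(T(7, -5), 123)) = (31986 + 38736)*(19047 + (85 - 17*(-1 - 1*7) - 5*123 + (-1 - 1*7)*123**2 - 16*(-1 - 1*7)*123)) = 70722*(19047 + (85 - 17*(-1 - 7) - 615 + (-1 - 7)*15129 - 16*(-1 - 7)*123)) = 70722*(19047 + (85 - 17*(-8) - 615 - 8*15129 - 16*(-8)*123)) = 70722*(19047 + (85 + 136 - 615 - 121032 + 15744)) = 70722*(19047 - 105682) = 70722*(-86635) = -6127000470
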